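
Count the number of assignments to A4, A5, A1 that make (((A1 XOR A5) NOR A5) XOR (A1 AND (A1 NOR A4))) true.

Satisfying assignments: (0,0,0), (1,0,0)
Count: 2 out of 8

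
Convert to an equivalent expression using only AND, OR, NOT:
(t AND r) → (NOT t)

NOT (t AND r) OR (NOT t)
(Implication elimination: A → B = NOT A OR B)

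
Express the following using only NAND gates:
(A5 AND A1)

((A5 NAND A1) NAND (A5 NAND A1))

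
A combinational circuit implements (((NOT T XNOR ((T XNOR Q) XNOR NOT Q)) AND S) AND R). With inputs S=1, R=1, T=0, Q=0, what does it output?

Substituting: (((NOT 0 XNOR ((0 XNOR 0) XNOR NOT 0)) AND 1) AND 1)
= 1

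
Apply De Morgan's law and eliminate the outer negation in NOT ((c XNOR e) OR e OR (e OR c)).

NOT (c XNOR e) AND NOT e AND NOT (e OR c)
De Morgan's: NOT(OR of terms) = AND of negations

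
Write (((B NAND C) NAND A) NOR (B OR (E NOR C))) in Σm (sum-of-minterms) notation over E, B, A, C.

Σm(3, 10, 11) = (NOT E AND NOT B AND A AND C) OR (E AND NOT B AND A AND NOT C) OR (E AND NOT B AND A AND C)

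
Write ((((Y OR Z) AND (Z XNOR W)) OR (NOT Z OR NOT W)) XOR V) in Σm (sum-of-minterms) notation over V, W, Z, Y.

Σm(0, 1, 2, 3, 4, 5, 6, 7) = (NOT V AND NOT W AND NOT Z AND NOT Y) OR (NOT V AND NOT W AND NOT Z AND Y) OR (NOT V AND NOT W AND Z AND NOT Y) OR (NOT V AND NOT W AND Z AND Y) OR (NOT V AND W AND NOT Z AND NOT Y) OR (NOT V AND W AND NOT Z AND Y) OR (NOT V AND W AND Z AND NOT Y) OR (NOT V AND W AND Z AND Y)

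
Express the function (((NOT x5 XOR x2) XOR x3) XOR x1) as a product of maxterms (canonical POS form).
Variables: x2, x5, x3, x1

ΠM(1, 2, 4, 7, 8, 11, 13, 14) = (x2 OR x5 OR x3 OR NOT x1) AND (x2 OR x5 OR NOT x3 OR x1) AND (x2 OR NOT x5 OR x3 OR x1) AND (x2 OR NOT x5 OR NOT x3 OR NOT x1) AND (NOT x2 OR x5 OR x3 OR x1) AND (NOT x2 OR x5 OR NOT x3 OR NOT x1) AND (NOT x2 OR NOT x5 OR x3 OR NOT x1) AND (NOT x2 OR NOT x5 OR NOT x3 OR x1)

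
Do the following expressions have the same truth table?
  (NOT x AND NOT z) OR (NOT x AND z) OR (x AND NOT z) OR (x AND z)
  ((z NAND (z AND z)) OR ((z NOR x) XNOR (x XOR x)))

Yes, they are equivalent — the two output columns agree on all 4 assignments:
x | z | Expression 1 | Expression 2
-----------------------------------
0 | 0 | 1 | 1
0 | 1 | 1 | 1
1 | 0 | 1 | 1
1 | 1 | 1 | 1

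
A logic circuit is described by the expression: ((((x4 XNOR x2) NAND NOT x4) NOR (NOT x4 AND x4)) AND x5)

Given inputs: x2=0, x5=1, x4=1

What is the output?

Substituting: ((((1 XNOR 0) NAND NOT 1) NOR (NOT 1 AND 1)) AND 1)
= 0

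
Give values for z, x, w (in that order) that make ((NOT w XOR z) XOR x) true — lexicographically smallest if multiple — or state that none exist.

z=0, x=0, w=0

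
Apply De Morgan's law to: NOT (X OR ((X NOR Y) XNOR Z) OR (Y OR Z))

NOT X AND NOT ((X NOR Y) XNOR Z) AND NOT (Y OR Z)
De Morgan's: NOT(OR of terms) = AND of negations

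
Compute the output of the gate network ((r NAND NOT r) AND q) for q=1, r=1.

Substituting: ((1 NAND NOT 1) AND 1)
= 1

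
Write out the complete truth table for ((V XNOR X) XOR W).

V | W | X | Output
------------------
0 | 0 | 0 | 1
0 | 0 | 1 | 0
0 | 1 | 0 | 0
0 | 1 | 1 | 1
1 | 0 | 0 | 0
1 | 0 | 1 | 1
1 | 1 | 0 | 1
1 | 1 | 1 | 0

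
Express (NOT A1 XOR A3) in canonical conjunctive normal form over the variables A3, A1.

(A3 OR NOT A1) AND (NOT A3 OR A1)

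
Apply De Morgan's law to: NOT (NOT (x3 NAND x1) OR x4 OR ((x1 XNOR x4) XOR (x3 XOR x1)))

(x3 NAND x1) AND NOT x4 AND NOT ((x1 XNOR x4) XOR (x3 XOR x1))
De Morgan's: NOT(OR of terms) = AND of negations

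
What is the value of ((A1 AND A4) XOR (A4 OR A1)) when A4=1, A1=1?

Substituting: ((1 AND 1) XOR (1 OR 1))
= 0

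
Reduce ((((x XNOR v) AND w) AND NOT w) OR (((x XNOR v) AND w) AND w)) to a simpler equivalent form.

By distribution ((E AND v) OR (E AND NOT v) = E):
= ((x XNOR v) AND w)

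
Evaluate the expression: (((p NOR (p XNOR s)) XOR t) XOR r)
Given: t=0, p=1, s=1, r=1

Substituting: (((1 NOR (1 XNOR 1)) XOR 0) XOR 1)
= 1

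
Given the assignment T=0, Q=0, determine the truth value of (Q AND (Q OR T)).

Substituting: (0 AND (0 OR 0))
= 0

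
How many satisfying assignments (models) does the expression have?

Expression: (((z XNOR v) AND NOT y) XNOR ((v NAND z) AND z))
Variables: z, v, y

Satisfying assignments: (0,0,1), (0,1,0), (0,1,1), (1,1,1)
Count: 4 out of 8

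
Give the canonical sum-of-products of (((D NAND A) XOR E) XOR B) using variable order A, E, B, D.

Σm(0, 1, 6, 7, 8, 11, 13, 14) = (NOT A AND NOT E AND NOT B AND NOT D) OR (NOT A AND NOT E AND NOT B AND D) OR (NOT A AND E AND B AND NOT D) OR (NOT A AND E AND B AND D) OR (A AND NOT E AND NOT B AND NOT D) OR (A AND NOT E AND B AND D) OR (A AND E AND NOT B AND D) OR (A AND E AND B AND NOT D)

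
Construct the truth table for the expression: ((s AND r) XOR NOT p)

r | p | s | Output
------------------
0 | 0 | 0 | 1
0 | 0 | 1 | 1
0 | 1 | 0 | 0
0 | 1 | 1 | 0
1 | 0 | 0 | 1
1 | 0 | 1 | 0
1 | 1 | 0 | 0
1 | 1 | 1 | 1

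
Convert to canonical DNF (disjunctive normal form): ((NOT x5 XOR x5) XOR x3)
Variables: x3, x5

(NOT x3 AND NOT x5) OR (NOT x3 AND x5)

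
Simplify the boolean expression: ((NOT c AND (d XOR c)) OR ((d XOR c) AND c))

By distribution ((E AND v) OR (E AND NOT v) = E):
= (d XOR c)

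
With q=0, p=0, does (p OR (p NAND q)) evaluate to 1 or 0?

Substituting: (0 OR (0 NAND 0))
= 1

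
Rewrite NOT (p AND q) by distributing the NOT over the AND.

NOT p OR NOT q
De Morgan's: NOT(AND of terms) = OR of negations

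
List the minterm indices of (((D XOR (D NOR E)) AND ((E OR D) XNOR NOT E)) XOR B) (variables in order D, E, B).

Σm(1, 3, 4, 7) = (NOT D AND NOT E AND B) OR (NOT D AND E AND B) OR (D AND NOT E AND NOT B) OR (D AND E AND B)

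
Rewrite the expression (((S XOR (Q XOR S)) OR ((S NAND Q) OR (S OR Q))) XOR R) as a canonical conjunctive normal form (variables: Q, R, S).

(Q OR NOT R OR S) AND (Q OR NOT R OR NOT S) AND (NOT Q OR NOT R OR S) AND (NOT Q OR NOT R OR NOT S)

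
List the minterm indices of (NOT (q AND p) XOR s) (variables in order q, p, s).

Σm(0, 2, 4, 7) = (NOT q AND NOT p AND NOT s) OR (NOT q AND p AND NOT s) OR (q AND NOT p AND NOT s) OR (q AND p AND s)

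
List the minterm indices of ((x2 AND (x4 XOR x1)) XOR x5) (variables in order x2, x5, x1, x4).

Σm(4, 5, 6, 7, 9, 10, 12, 15) = (NOT x2 AND x5 AND NOT x1 AND NOT x4) OR (NOT x2 AND x5 AND NOT x1 AND x4) OR (NOT x2 AND x5 AND x1 AND NOT x4) OR (NOT x2 AND x5 AND x1 AND x4) OR (x2 AND NOT x5 AND NOT x1 AND x4) OR (x2 AND NOT x5 AND x1 AND NOT x4) OR (x2 AND x5 AND NOT x1 AND NOT x4) OR (x2 AND x5 AND x1 AND x4)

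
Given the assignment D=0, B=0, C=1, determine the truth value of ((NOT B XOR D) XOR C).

Substituting: ((NOT 0 XOR 0) XOR 1)
= 0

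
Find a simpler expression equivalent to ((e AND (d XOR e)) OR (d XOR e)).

By absorption (E OR (E AND v) = E):
= (d XOR e)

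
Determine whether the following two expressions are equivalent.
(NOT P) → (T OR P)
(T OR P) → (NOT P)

No, Converse is not equivalent to original (counterexample: T=0, P=0)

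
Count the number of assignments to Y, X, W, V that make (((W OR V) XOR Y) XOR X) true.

Satisfying assignments: (0,0,0,1), (0,0,1,0), (0,0,1,1), (0,1,0,0), (1,0,0,0), (1,1,0,1), (1,1,1,0), (1,1,1,1)
Count: 8 out of 16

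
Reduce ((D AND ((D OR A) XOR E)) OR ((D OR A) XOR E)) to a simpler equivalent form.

By absorption (E OR (E AND v) = E):
= ((D OR A) XOR E)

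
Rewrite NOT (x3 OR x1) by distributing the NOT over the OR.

NOT x3 AND NOT x1
De Morgan's: NOT(OR of terms) = AND of negations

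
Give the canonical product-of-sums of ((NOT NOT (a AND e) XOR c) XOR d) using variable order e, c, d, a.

ΠM(0, 1, 6, 7, 8, 11, 13, 14) = (e OR c OR d OR a) AND (e OR c OR d OR NOT a) AND (e OR NOT c OR NOT d OR a) AND (e OR NOT c OR NOT d OR NOT a) AND (NOT e OR c OR d OR a) AND (NOT e OR c OR NOT d OR NOT a) AND (NOT e OR NOT c OR d OR NOT a) AND (NOT e OR NOT c OR NOT d OR a)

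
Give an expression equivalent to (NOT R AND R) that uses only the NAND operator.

(((R NAND R) NAND R) NAND ((R NAND R) NAND R))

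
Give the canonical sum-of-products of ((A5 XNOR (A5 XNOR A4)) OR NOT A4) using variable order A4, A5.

Σm(0, 1, 2, 3) = (NOT A4 AND NOT A5) OR (NOT A4 AND A5) OR (A4 AND NOT A5) OR (A4 AND A5)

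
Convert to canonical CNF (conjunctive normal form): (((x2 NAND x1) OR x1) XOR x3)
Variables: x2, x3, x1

(x2 OR NOT x3 OR x1) AND (x2 OR NOT x3 OR NOT x1) AND (NOT x2 OR NOT x3 OR x1) AND (NOT x2 OR NOT x3 OR NOT x1)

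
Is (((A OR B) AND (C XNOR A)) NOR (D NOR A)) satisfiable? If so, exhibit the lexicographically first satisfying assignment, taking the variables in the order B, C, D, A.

B=0, C=0, D=0, A=1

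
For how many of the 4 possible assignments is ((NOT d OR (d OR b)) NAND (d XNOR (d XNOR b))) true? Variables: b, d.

Satisfying assignments: (0,0), (0,1)
Count: 2 out of 4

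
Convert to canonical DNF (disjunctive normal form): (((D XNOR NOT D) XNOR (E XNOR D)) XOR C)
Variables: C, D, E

(NOT C AND NOT D AND E) OR (NOT C AND D AND NOT E) OR (C AND NOT D AND NOT E) OR (C AND D AND E)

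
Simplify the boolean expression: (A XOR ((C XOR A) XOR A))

By XOR self-cancellation ((E XOR v) XOR v = E):
= (C XOR A)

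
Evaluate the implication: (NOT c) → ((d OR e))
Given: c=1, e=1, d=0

Antecedent (NOT c) = 0; consequent ((d OR e)) = 1.
0 → 1 = 1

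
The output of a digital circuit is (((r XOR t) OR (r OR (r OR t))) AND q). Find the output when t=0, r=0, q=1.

Substituting: (((0 XOR 0) OR (0 OR (0 OR 0))) AND 1)
= 0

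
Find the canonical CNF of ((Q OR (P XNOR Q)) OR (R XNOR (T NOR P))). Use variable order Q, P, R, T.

(Q OR NOT P OR NOT R OR T) AND (Q OR NOT P OR NOT R OR NOT T)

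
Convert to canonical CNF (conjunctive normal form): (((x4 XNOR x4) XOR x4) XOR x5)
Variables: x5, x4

(x5 OR NOT x4) AND (NOT x5 OR x4)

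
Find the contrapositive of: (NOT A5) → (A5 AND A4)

Contrapositive: NOT (A5 AND A4) → A5
Note: A statement and its contrapositive are logically equivalent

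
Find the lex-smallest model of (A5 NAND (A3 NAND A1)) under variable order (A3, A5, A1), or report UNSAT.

A3=0, A5=0, A1=0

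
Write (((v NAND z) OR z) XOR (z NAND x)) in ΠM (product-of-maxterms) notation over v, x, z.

ΠM(0, 1, 2, 4, 5, 6) = (v OR x OR z) AND (v OR x OR NOT z) AND (v OR NOT x OR z) AND (NOT v OR x OR z) AND (NOT v OR x OR NOT z) AND (NOT v OR NOT x OR z)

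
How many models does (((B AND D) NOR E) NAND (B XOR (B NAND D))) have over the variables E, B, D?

Satisfying assignments: (0,1,0), (0,1,1), (1,0,0), (1,0,1), (1,1,0), (1,1,1)
Count: 6 out of 8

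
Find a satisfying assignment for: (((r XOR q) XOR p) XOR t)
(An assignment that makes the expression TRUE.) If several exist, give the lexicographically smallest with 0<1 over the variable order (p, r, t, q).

p=0, r=0, t=0, q=1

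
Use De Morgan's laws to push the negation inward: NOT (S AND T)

NOT S OR NOT T
De Morgan's: NOT(AND of terms) = OR of negations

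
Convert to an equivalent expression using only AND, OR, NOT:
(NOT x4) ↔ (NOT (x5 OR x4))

((NOT x4) AND (NOT (x5 OR x4))) OR (x4 AND (x5 OR x4))
(Biconditional = both true or both false)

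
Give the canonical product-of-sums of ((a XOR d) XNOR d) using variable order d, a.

ΠM(1, 3) = (d OR NOT a) AND (NOT d OR NOT a)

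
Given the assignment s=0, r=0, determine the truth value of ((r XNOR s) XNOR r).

Substituting: ((0 XNOR 0) XNOR 0)
= 0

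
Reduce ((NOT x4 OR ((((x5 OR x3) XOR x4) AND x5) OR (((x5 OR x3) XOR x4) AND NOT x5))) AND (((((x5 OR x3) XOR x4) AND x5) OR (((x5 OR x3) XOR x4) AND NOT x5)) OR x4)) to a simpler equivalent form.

By distribution ((E OR v) AND (E OR NOT v) = E) then distribution ((E AND v) OR (E AND NOT v) = E):
= ((x5 OR x3) XOR x4)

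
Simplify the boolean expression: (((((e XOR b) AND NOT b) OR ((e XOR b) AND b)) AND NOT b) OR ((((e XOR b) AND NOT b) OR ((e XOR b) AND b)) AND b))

By distribution ((E AND v) OR (E AND NOT v) = E) then distribution ((E AND v) OR (E AND NOT v) = E):
= (e XOR b)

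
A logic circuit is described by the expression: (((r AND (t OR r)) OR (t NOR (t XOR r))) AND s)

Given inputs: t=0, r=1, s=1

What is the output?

Substituting: (((1 AND (0 OR 1)) OR (0 NOR (0 XOR 1))) AND 1)
= 1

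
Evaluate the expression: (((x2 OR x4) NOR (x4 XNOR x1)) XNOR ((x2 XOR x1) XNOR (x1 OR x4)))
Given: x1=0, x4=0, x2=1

Substituting: (((1 OR 0) NOR (0 XNOR 0)) XNOR ((1 XOR 0) XNOR (0 OR 0)))
= 1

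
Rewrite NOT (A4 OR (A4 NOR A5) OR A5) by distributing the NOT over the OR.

NOT A4 AND NOT (A4 NOR A5) AND NOT A5
De Morgan's: NOT(OR of terms) = AND of negations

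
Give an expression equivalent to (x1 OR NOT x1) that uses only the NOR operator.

((x1 NOR (x1 NOR x1)) NOR (x1 NOR (x1 NOR x1)))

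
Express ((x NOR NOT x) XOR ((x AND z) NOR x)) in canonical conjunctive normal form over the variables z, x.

(z OR NOT x) AND (NOT z OR NOT x)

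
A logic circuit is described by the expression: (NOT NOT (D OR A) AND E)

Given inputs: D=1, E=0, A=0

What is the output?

Substituting: (NOT NOT (1 OR 0) AND 0)
= 0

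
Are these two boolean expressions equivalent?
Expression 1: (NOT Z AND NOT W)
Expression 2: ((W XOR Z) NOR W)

Yes, they are equivalent — the two output columns agree on all 4 assignments:
Z | W | Expression 1 | Expression 2
-----------------------------------
0 | 0 | 1 | 1
0 | 1 | 0 | 0
1 | 0 | 0 | 0
1 | 1 | 0 | 0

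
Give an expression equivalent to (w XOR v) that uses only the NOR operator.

((((w NOR v) NOR (w NOR v)) NOR ((w NOR v) NOR (w NOR v))) NOR ((((w NOR w) NOR (v NOR v)) NOR ((w NOR w) NOR (v NOR v))) NOR (((w NOR w) NOR (v NOR v)) NOR ((w NOR w) NOR (v NOR v)))))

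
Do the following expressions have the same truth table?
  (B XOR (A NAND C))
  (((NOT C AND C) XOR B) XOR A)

No. Counterexample: with B=0, A=0, C=0, Expression 1 = 1 but Expression 2 = 0.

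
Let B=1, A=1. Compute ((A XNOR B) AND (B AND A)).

Substituting: ((1 XNOR 1) AND (1 AND 1))
= 1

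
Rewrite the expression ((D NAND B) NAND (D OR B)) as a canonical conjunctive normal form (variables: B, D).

(B OR NOT D) AND (NOT B OR D)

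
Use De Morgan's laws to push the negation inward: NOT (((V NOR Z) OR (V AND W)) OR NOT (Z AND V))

NOT ((V NOR Z) OR (V AND W)) AND (Z AND V)
De Morgan's: NOT(OR of terms) = AND of negations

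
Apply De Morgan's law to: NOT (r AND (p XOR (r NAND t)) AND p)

NOT r OR NOT (p XOR (r NAND t)) OR NOT p
De Morgan's: NOT(AND of terms) = OR of negations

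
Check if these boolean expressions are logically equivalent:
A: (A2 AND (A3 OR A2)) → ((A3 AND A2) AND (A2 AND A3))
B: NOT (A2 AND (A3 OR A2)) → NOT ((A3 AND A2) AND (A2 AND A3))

No, Inverse is not equivalent to original (counterexample: A3=0, A2=1)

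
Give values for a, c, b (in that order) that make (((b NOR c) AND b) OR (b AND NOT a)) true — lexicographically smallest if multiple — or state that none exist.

a=0, c=0, b=1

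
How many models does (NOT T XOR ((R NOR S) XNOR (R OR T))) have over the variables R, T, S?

Satisfying assignments: (0,0,0), (0,1,0), (1,0,0), (1,0,1)
Count: 4 out of 8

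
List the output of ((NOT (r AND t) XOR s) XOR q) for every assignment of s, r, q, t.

s | r | q | t | Output
----------------------
0 | 0 | 0 | 0 | 1
0 | 0 | 0 | 1 | 1
0 | 0 | 1 | 0 | 0
0 | 0 | 1 | 1 | 0
0 | 1 | 0 | 0 | 1
0 | 1 | 0 | 1 | 0
0 | 1 | 1 | 0 | 0
0 | 1 | 1 | 1 | 1
1 | 0 | 0 | 0 | 0
1 | 0 | 0 | 1 | 0
1 | 0 | 1 | 0 | 1
1 | 0 | 1 | 1 | 1
1 | 1 | 0 | 0 | 0
1 | 1 | 0 | 1 | 1
1 | 1 | 1 | 0 | 1
1 | 1 | 1 | 1 | 0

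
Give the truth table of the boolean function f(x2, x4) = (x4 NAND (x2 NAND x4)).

x2 | x4 | Output
----------------
0 | 0 | 1
0 | 1 | 0
1 | 0 | 1
1 | 1 | 1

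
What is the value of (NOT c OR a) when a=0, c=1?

Substituting: (NOT 1 OR 0)
= 0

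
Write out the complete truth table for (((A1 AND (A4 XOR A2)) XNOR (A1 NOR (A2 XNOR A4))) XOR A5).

A5 | A4 | A2 | A1 | Output
--------------------------
0 | 0 | 0 | 0 | 1
0 | 0 | 0 | 1 | 1
0 | 0 | 1 | 0 | 0
0 | 0 | 1 | 1 | 0
0 | 1 | 0 | 0 | 0
0 | 1 | 0 | 1 | 0
0 | 1 | 1 | 0 | 1
0 | 1 | 1 | 1 | 1
1 | 0 | 0 | 0 | 0
1 | 0 | 0 | 1 | 0
1 | 0 | 1 | 0 | 1
1 | 0 | 1 | 1 | 1
1 | 1 | 0 | 0 | 1
1 | 1 | 0 | 1 | 1
1 | 1 | 1 | 0 | 0
1 | 1 | 1 | 1 | 0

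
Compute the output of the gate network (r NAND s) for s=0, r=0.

Substituting: (0 NAND 0)
= 1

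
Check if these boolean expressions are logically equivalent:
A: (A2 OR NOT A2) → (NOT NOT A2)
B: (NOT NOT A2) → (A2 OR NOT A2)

No, Converse is not equivalent to original (counterexample: A1=0, A4=0, A2=0)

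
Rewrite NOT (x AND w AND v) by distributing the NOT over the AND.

NOT x OR NOT w OR NOT v
De Morgan's: NOT(AND of terms) = OR of negations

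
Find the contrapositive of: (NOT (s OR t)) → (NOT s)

Contrapositive: s → (s OR t)
Note: A statement and its contrapositive are logically equivalent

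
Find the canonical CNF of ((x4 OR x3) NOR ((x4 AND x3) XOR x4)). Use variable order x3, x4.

(x3 OR NOT x4) AND (NOT x3 OR x4) AND (NOT x3 OR NOT x4)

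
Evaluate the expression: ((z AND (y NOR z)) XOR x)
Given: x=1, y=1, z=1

Substituting: ((1 AND (1 NOR 1)) XOR 1)
= 1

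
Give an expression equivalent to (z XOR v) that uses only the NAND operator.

((z NAND (z NAND v)) NAND (v NAND (z NAND v)))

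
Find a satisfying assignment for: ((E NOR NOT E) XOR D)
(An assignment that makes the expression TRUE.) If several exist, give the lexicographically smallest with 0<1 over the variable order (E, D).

E=0, D=1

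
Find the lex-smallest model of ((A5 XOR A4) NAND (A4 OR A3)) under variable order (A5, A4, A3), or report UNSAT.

A5=0, A4=0, A3=0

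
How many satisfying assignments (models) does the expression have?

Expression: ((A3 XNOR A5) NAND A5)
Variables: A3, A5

Satisfying assignments: (0,0), (0,1), (1,0)
Count: 3 out of 4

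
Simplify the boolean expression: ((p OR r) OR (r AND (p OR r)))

By absorption (E OR (E AND v) = E):
= (p OR r)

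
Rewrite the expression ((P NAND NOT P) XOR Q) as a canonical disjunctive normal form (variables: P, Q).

(NOT P AND NOT Q) OR (P AND NOT Q)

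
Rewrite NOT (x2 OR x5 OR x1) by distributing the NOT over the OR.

NOT x2 AND NOT x5 AND NOT x1
De Morgan's: NOT(OR of terms) = AND of negations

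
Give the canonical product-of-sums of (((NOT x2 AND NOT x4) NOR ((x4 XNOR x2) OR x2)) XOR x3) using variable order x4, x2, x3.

ΠM(0, 2, 5, 6) = (x4 OR x2 OR x3) AND (x4 OR NOT x2 OR x3) AND (NOT x4 OR x2 OR NOT x3) AND (NOT x4 OR NOT x2 OR x3)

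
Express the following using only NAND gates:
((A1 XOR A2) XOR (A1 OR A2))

((((A1 NAND (A1 NAND A2)) NAND (A2 NAND (A1 NAND A2))) NAND (((A1 NAND (A1 NAND A2)) NAND (A2 NAND (A1 NAND A2))) NAND ((A1 NAND A1) NAND (A2 NAND A2)))) NAND (((A1 NAND A1) NAND (A2 NAND A2)) NAND (((A1 NAND (A1 NAND A2)) NAND (A2 NAND (A1 NAND A2))) NAND ((A1 NAND A1) NAND (A2 NAND A2)))))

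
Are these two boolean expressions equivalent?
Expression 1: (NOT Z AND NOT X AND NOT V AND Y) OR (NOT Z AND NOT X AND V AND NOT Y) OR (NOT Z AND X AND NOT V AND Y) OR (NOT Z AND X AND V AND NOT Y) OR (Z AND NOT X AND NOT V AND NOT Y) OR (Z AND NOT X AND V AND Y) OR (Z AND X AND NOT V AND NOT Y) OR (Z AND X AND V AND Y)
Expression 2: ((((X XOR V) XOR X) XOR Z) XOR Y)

Yes, they are equivalent — the two output columns agree on all 16 assignments:
Z | X | V | Y | Expression 1 | Expression 2
-------------------------------------------
0 | 0 | 0 | 0 | 0 | 0
0 | 0 | 0 | 1 | 1 | 1
0 | 0 | 1 | 0 | 1 | 1
0 | 0 | 1 | 1 | 0 | 0
0 | 1 | 0 | 0 | 0 | 0
0 | 1 | 0 | 1 | 1 | 1
0 | 1 | 1 | 0 | 1 | 1
0 | 1 | 1 | 1 | 0 | 0
1 | 0 | 0 | 0 | 1 | 1
1 | 0 | 0 | 1 | 0 | 0
1 | 0 | 1 | 0 | 0 | 0
1 | 0 | 1 | 1 | 1 | 1
1 | 1 | 0 | 0 | 1 | 1
1 | 1 | 0 | 1 | 0 | 0
1 | 1 | 1 | 0 | 0 | 0
1 | 1 | 1 | 1 | 1 | 1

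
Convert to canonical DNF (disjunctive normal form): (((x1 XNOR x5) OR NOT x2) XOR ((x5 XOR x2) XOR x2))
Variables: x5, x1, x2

(NOT x5 AND NOT x1 AND NOT x2) OR (NOT x5 AND NOT x1 AND x2) OR (NOT x5 AND x1 AND NOT x2) OR (x5 AND NOT x1 AND x2)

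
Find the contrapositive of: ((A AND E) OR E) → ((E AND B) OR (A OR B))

Contrapositive: NOT ((E AND B) OR (A OR B)) → NOT ((A AND E) OR E)
Note: A statement and its contrapositive are logically equivalent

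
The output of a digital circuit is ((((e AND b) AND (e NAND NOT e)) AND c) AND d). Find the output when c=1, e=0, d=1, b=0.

Substituting: ((((0 AND 0) AND (0 NAND NOT 0)) AND 1) AND 1)
= 0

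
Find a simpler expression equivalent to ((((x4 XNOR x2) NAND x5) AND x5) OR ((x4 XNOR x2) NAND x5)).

By absorption (E OR (E AND v) = E):
= ((x4 XNOR x2) NAND x5)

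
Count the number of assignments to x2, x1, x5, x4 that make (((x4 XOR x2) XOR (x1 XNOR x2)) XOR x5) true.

Satisfying assignments: (0,0,0,0), (0,0,1,1), (0,1,0,1), (0,1,1,0), (1,0,0,0), (1,0,1,1), (1,1,0,1), (1,1,1,0)
Count: 8 out of 16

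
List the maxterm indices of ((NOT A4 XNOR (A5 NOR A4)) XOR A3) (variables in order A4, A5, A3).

ΠM(1, 2, 5, 7) = (A4 OR A5 OR NOT A3) AND (A4 OR NOT A5 OR A3) AND (NOT A4 OR A5 OR NOT A3) AND (NOT A4 OR NOT A5 OR NOT A3)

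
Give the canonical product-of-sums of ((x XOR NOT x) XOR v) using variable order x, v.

ΠM(1, 3) = (x OR NOT v) AND (NOT x OR NOT v)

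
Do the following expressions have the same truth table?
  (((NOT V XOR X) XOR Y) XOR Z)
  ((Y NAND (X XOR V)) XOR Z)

No. Counterexample: with X=0, V=0, Y=1, Z=0, Expression 1 = 0 but Expression 2 = 1.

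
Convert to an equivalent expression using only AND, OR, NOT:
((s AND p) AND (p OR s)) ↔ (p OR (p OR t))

(((s AND p) AND (p OR s)) AND (p OR (p OR t))) OR (NOT ((s AND p) AND (p OR s)) AND NOT (p OR (p OR t)))
(Biconditional = both true or both false)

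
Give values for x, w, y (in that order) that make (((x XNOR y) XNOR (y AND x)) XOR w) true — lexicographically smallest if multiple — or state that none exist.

x=0, w=0, y=1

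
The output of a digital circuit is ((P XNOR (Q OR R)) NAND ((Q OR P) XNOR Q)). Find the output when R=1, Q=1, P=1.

Substituting: ((1 XNOR (1 OR 1)) NAND ((1 OR 1) XNOR 1))
= 0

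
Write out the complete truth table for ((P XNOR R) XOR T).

R | T | P | Output
------------------
0 | 0 | 0 | 1
0 | 0 | 1 | 0
0 | 1 | 0 | 0
0 | 1 | 1 | 1
1 | 0 | 0 | 0
1 | 0 | 1 | 1
1 | 1 | 0 | 1
1 | 1 | 1 | 0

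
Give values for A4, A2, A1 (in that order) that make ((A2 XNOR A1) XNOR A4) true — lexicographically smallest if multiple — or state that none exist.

A4=0, A2=0, A1=1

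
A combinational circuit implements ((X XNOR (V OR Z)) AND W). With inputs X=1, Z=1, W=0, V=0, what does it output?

Substituting: ((1 XNOR (0 OR 1)) AND 0)
= 0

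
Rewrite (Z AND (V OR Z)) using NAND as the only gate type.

((Z NAND ((V NAND V) NAND (Z NAND Z))) NAND (Z NAND ((V NAND V) NAND (Z NAND Z))))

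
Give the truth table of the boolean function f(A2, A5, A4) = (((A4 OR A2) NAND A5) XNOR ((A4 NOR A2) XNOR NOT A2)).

A2 | A5 | A4 | Output
---------------------
0 | 0 | 0 | 1
0 | 0 | 1 | 0
0 | 1 | 0 | 1
0 | 1 | 1 | 1
1 | 0 | 0 | 1
1 | 0 | 1 | 1
1 | 1 | 0 | 0
1 | 1 | 1 | 0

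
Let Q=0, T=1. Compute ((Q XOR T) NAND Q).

Substituting: ((0 XOR 1) NAND 0)
= 1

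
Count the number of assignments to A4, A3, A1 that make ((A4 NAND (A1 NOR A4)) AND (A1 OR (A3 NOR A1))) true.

Satisfying assignments: (0,0,0), (0,0,1), (0,1,1), (1,0,0), (1,0,1), (1,1,1)
Count: 6 out of 8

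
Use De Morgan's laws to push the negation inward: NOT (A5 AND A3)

NOT A5 OR NOT A3
De Morgan's: NOT(AND of terms) = OR of negations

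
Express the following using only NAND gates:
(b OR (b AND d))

((b NAND b) NAND (((b NAND d) NAND (b NAND d)) NAND ((b NAND d) NAND (b NAND d))))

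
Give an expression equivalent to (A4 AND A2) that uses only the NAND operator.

((A4 NAND A2) NAND (A4 NAND A2))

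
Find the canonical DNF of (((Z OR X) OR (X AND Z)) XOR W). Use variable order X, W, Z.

(NOT X AND NOT W AND Z) OR (NOT X AND W AND NOT Z) OR (X AND NOT W AND NOT Z) OR (X AND NOT W AND Z)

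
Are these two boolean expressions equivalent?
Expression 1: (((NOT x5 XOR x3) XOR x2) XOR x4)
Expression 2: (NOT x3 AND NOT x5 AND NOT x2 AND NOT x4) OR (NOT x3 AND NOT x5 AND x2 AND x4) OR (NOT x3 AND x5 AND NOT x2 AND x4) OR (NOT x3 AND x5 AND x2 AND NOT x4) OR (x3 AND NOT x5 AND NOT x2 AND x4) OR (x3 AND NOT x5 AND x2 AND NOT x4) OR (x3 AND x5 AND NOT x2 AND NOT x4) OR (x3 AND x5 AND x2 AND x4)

Yes, they are equivalent — the two output columns agree on all 16 assignments:
x3 | x5 | x2 | x4 | Expression 1 | Expression 2
-----------------------------------------------
0 | 0 | 0 | 0 | 1 | 1
0 | 0 | 0 | 1 | 0 | 0
0 | 0 | 1 | 0 | 0 | 0
0 | 0 | 1 | 1 | 1 | 1
0 | 1 | 0 | 0 | 0 | 0
0 | 1 | 0 | 1 | 1 | 1
0 | 1 | 1 | 0 | 1 | 1
0 | 1 | 1 | 1 | 0 | 0
1 | 0 | 0 | 0 | 0 | 0
1 | 0 | 0 | 1 | 1 | 1
1 | 0 | 1 | 0 | 1 | 1
1 | 0 | 1 | 1 | 0 | 0
1 | 1 | 0 | 0 | 1 | 1
1 | 1 | 0 | 1 | 0 | 0
1 | 1 | 1 | 0 | 0 | 0
1 | 1 | 1 | 1 | 1 | 1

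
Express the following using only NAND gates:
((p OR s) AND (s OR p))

((((p NAND p) NAND (s NAND s)) NAND ((s NAND s) NAND (p NAND p))) NAND (((p NAND p) NAND (s NAND s)) NAND ((s NAND s) NAND (p NAND p))))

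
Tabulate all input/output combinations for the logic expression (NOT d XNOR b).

b | d | Output
--------------
0 | 0 | 0
0 | 1 | 1
1 | 0 | 1
1 | 1 | 0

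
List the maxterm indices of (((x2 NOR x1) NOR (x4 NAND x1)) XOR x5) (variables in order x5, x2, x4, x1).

ΠM(0, 1, 2, 4, 5, 6, 11, 15) = (x5 OR x2 OR x4 OR x1) AND (x5 OR x2 OR x4 OR NOT x1) AND (x5 OR x2 OR NOT x4 OR x1) AND (x5 OR NOT x2 OR x4 OR x1) AND (x5 OR NOT x2 OR x4 OR NOT x1) AND (x5 OR NOT x2 OR NOT x4 OR x1) AND (NOT x5 OR x2 OR NOT x4 OR NOT x1) AND (NOT x5 OR NOT x2 OR NOT x4 OR NOT x1)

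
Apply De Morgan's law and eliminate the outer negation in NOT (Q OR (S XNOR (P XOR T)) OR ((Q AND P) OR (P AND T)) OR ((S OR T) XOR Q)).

NOT Q AND NOT (S XNOR (P XOR T)) AND NOT ((Q AND P) OR (P AND T)) AND NOT ((S OR T) XOR Q)
De Morgan's: NOT(OR of terms) = AND of negations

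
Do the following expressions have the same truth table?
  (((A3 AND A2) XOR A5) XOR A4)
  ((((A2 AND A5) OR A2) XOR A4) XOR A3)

No. Counterexample: with A5=0, A2=0, A4=0, A3=1, Expression 1 = 0 but Expression 2 = 1.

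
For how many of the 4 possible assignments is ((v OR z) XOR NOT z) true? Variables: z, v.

Satisfying assignments: (0,0), (1,0), (1,1)
Count: 3 out of 4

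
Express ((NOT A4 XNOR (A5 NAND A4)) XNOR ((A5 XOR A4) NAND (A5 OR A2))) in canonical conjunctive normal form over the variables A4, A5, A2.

(A4 OR NOT A5 OR A2) AND (A4 OR NOT A5 OR NOT A2) AND (NOT A4 OR A5 OR A2)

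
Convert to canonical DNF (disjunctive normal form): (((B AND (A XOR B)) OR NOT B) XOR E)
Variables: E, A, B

(NOT E AND NOT A AND NOT B) OR (NOT E AND NOT A AND B) OR (NOT E AND A AND NOT B) OR (E AND A AND B)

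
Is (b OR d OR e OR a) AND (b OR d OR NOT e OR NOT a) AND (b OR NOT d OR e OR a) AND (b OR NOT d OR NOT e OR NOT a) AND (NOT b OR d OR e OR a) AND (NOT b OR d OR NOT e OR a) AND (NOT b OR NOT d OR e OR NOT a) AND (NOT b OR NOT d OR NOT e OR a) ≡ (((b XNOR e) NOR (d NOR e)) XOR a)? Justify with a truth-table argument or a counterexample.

Yes, they are equivalent — the two output columns agree on all 16 assignments:
b | d | e | a | Expression 1 | Expression 2
-------------------------------------------
0 | 0 | 0 | 0 | 0 | 0
0 | 0 | 0 | 1 | 1 | 1
0 | 0 | 1 | 0 | 1 | 1
0 | 0 | 1 | 1 | 0 | 0
0 | 1 | 0 | 0 | 0 | 0
0 | 1 | 0 | 1 | 1 | 1
0 | 1 | 1 | 0 | 1 | 1
0 | 1 | 1 | 1 | 0 | 0
1 | 0 | 0 | 0 | 0 | 0
1 | 0 | 0 | 1 | 1 | 1
1 | 0 | 1 | 0 | 0 | 0
1 | 0 | 1 | 1 | 1 | 1
1 | 1 | 0 | 0 | 1 | 1
1 | 1 | 0 | 1 | 0 | 0
1 | 1 | 1 | 0 | 0 | 0
1 | 1 | 1 | 1 | 1 | 1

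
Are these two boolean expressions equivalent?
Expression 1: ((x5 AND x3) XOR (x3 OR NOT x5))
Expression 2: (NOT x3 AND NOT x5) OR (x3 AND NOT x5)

Yes, they are equivalent — the two output columns agree on all 4 assignments:
x3 | x5 | Expression 1 | Expression 2
-------------------------------------
0 | 0 | 1 | 1
0 | 1 | 0 | 0
1 | 0 | 1 | 1
1 | 1 | 0 | 0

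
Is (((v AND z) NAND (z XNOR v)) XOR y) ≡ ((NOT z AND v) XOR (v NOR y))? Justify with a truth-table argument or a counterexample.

No. Counterexample: with v=1, y=1, z=0, Expression 1 = 0 but Expression 2 = 1.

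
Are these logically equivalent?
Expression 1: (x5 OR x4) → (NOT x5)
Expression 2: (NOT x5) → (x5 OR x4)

No, Converse is not equivalent to original (counterexample: x4=0, x5=0)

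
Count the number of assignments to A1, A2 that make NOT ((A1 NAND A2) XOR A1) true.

Satisfying assignments: (1,0)
Count: 1 out of 4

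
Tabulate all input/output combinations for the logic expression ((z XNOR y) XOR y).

z | y | Output
--------------
0 | 0 | 1
0 | 1 | 1
1 | 0 | 0
1 | 1 | 0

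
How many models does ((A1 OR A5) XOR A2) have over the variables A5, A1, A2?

Satisfying assignments: (0,0,1), (0,1,0), (1,0,0), (1,1,0)
Count: 4 out of 8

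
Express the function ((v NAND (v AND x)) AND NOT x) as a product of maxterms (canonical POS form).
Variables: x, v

ΠM(2, 3) = (NOT x OR v) AND (NOT x OR NOT v)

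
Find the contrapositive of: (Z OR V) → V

Contrapositive: NOT V → NOT (Z OR V)
Note: A statement and its contrapositive are logically equivalent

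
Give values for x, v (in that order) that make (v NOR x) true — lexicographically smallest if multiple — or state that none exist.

x=0, v=0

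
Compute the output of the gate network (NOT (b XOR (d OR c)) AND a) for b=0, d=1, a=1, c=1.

Substituting: (NOT (0 XOR (1 OR 1)) AND 1)
= 0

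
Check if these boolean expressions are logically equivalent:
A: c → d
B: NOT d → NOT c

Yes, Contrapositive is always equivalent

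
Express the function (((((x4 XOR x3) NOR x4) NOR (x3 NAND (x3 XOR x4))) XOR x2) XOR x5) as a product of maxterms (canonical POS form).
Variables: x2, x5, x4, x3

ΠM(0, 2, 3, 5, 9, 12, 14, 15) = (x2 OR x5 OR x4 OR x3) AND (x2 OR x5 OR NOT x4 OR x3) AND (x2 OR x5 OR NOT x4 OR NOT x3) AND (x2 OR NOT x5 OR x4 OR NOT x3) AND (NOT x2 OR x5 OR x4 OR NOT x3) AND (NOT x2 OR NOT x5 OR x4 OR x3) AND (NOT x2 OR NOT x5 OR NOT x4 OR x3) AND (NOT x2 OR NOT x5 OR NOT x4 OR NOT x3)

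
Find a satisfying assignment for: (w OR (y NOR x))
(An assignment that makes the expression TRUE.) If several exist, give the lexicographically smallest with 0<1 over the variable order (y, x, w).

y=0, x=0, w=0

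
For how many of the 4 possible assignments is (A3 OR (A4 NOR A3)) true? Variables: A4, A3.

Satisfying assignments: (0,0), (0,1), (1,1)
Count: 3 out of 4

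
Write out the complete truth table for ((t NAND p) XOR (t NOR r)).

t | p | r | Output
------------------
0 | 0 | 0 | 0
0 | 0 | 1 | 1
0 | 1 | 0 | 0
0 | 1 | 1 | 1
1 | 0 | 0 | 1
1 | 0 | 1 | 1
1 | 1 | 0 | 0
1 | 1 | 1 | 0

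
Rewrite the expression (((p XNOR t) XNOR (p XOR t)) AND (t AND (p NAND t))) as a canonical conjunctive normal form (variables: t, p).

(t OR p) AND (t OR NOT p) AND (NOT t OR p) AND (NOT t OR NOT p)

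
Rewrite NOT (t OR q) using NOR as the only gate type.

(((t NOR q) NOR (t NOR q)) NOR ((t NOR q) NOR (t NOR q)))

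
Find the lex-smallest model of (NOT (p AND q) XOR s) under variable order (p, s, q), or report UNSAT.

p=0, s=0, q=0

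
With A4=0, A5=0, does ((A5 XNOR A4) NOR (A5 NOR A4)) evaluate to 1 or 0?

Substituting: ((0 XNOR 0) NOR (0 NOR 0))
= 0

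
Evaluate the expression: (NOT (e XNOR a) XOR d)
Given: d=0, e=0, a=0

Substituting: (NOT (0 XNOR 0) XOR 0)
= 0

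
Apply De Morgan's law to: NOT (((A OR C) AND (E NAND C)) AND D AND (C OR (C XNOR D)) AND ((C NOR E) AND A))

NOT ((A OR C) AND (E NAND C)) OR NOT D OR NOT (C OR (C XNOR D)) OR NOT ((C NOR E) AND A)
De Morgan's: NOT(AND of terms) = OR of negations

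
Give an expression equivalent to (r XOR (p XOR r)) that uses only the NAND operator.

((r NAND (r NAND ((p NAND (p NAND r)) NAND (r NAND (p NAND r))))) NAND (((p NAND (p NAND r)) NAND (r NAND (p NAND r))) NAND (r NAND ((p NAND (p NAND r)) NAND (r NAND (p NAND r))))))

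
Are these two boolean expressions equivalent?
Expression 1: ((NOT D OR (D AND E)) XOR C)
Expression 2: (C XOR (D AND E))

No. Counterexample: with C=0, D=0, E=0, Expression 1 = 1 but Expression 2 = 0.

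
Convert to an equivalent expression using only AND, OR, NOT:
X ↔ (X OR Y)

(X AND (X OR Y)) OR (NOT X AND NOT (X OR Y))
(Biconditional = both true or both false)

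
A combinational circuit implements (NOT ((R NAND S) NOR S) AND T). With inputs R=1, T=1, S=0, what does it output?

Substituting: (NOT ((1 NAND 0) NOR 0) AND 1)
= 1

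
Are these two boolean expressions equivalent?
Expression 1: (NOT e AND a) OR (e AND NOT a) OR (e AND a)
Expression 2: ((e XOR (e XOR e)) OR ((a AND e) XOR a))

Yes, they are equivalent — the two output columns agree on all 4 assignments:
e | a | Expression 1 | Expression 2
-----------------------------------
0 | 0 | 0 | 0
0 | 1 | 1 | 1
1 | 0 | 1 | 1
1 | 1 | 1 | 1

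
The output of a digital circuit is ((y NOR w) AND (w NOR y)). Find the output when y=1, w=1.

Substituting: ((1 NOR 1) AND (1 NOR 1))
= 0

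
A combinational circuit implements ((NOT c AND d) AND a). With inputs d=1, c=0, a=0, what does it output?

Substituting: ((NOT 0 AND 1) AND 0)
= 0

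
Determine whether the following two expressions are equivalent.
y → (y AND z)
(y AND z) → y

No, Converse is not equivalent to original (counterexample: y=1, z=0)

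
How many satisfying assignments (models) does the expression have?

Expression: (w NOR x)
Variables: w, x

Satisfying assignments: (0,0)
Count: 1 out of 4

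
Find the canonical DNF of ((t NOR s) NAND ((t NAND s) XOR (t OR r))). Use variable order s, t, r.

(NOT s AND NOT t AND r) OR (NOT s AND t AND NOT r) OR (NOT s AND t AND r) OR (s AND NOT t AND NOT r) OR (s AND NOT t AND r) OR (s AND t AND NOT r) OR (s AND t AND r)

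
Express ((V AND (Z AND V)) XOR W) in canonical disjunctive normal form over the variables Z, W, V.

(NOT Z AND W AND NOT V) OR (NOT Z AND W AND V) OR (Z AND NOT W AND V) OR (Z AND W AND NOT V)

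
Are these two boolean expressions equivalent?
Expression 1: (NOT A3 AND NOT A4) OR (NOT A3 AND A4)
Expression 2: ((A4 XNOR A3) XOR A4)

Yes, they are equivalent — the two output columns agree on all 4 assignments:
A3 | A4 | Expression 1 | Expression 2
-------------------------------------
0 | 0 | 1 | 1
0 | 1 | 1 | 1
1 | 0 | 0 | 0
1 | 1 | 0 | 0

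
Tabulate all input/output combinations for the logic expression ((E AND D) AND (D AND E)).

E | D | Output
--------------
0 | 0 | 0
0 | 1 | 0
1 | 0 | 0
1 | 1 | 1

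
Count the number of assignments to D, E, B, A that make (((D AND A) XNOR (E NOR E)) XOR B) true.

Satisfying assignments: (0,0,1,0), (0,0,1,1), (0,1,0,0), (0,1,0,1), (1,0,0,1), (1,0,1,0), (1,1,0,0), (1,1,1,1)
Count: 8 out of 16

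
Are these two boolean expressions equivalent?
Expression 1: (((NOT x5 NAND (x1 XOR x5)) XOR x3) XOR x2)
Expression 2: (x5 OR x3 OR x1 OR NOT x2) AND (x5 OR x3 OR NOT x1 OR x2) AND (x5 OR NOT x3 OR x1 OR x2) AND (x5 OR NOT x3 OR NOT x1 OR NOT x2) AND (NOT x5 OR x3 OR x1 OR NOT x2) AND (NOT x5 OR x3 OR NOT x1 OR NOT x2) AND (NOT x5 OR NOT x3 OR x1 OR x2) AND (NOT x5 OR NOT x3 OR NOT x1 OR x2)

Yes, they are equivalent — the two output columns agree on all 16 assignments:
x5 | x3 | x1 | x2 | Expression 1 | Expression 2
-----------------------------------------------
0 | 0 | 0 | 0 | 1 | 1
0 | 0 | 0 | 1 | 0 | 0
0 | 0 | 1 | 0 | 0 | 0
0 | 0 | 1 | 1 | 1 | 1
0 | 1 | 0 | 0 | 0 | 0
0 | 1 | 0 | 1 | 1 | 1
0 | 1 | 1 | 0 | 1 | 1
0 | 1 | 1 | 1 | 0 | 0
1 | 0 | 0 | 0 | 1 | 1
1 | 0 | 0 | 1 | 0 | 0
1 | 0 | 1 | 0 | 1 | 1
1 | 0 | 1 | 1 | 0 | 0
1 | 1 | 0 | 0 | 0 | 0
1 | 1 | 0 | 1 | 1 | 1
1 | 1 | 1 | 0 | 0 | 0
1 | 1 | 1 | 1 | 1 | 1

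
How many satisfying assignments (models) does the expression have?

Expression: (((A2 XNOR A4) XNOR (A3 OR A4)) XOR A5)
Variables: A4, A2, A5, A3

Satisfying assignments: (0,0,0,1), (0,0,1,0), (0,1,0,0), (0,1,1,1), (1,0,1,0), (1,0,1,1), (1,1,0,0), (1,1,0,1)
Count: 8 out of 16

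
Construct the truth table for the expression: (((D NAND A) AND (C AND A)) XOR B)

D | C | A | B | Output
----------------------
0 | 0 | 0 | 0 | 0
0 | 0 | 0 | 1 | 1
0 | 0 | 1 | 0 | 0
0 | 0 | 1 | 1 | 1
0 | 1 | 0 | 0 | 0
0 | 1 | 0 | 1 | 1
0 | 1 | 1 | 0 | 1
0 | 1 | 1 | 1 | 0
1 | 0 | 0 | 0 | 0
1 | 0 | 0 | 1 | 1
1 | 0 | 1 | 0 | 0
1 | 0 | 1 | 1 | 1
1 | 1 | 0 | 0 | 0
1 | 1 | 0 | 1 | 1
1 | 1 | 1 | 0 | 0
1 | 1 | 1 | 1 | 1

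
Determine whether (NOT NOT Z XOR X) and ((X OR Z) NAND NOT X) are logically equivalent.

No. Counterexample: with X=0, Z=0, Expression 1 = 0 but Expression 2 = 1.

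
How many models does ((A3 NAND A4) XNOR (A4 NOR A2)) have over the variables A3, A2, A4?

Satisfying assignments: (0,0,0), (1,0,0), (1,0,1), (1,1,1)
Count: 4 out of 8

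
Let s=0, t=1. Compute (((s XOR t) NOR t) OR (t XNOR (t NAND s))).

Substituting: (((0 XOR 1) NOR 1) OR (1 XNOR (1 NAND 0)))
= 1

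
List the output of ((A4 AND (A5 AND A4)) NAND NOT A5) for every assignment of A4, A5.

A4 | A5 | Output
----------------
0 | 0 | 1
0 | 1 | 1
1 | 0 | 1
1 | 1 | 1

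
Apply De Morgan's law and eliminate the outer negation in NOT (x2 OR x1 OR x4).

NOT x2 AND NOT x1 AND NOT x4
De Morgan's: NOT(OR of terms) = AND of negations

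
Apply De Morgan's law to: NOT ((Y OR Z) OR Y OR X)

NOT (Y OR Z) AND NOT Y AND NOT X
De Morgan's: NOT(OR of terms) = AND of negations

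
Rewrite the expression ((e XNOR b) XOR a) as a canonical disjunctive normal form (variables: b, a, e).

(NOT b AND NOT a AND NOT e) OR (NOT b AND a AND e) OR (b AND NOT a AND e) OR (b AND a AND NOT e)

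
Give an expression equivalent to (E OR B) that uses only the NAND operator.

((E NAND E) NAND (B NAND B))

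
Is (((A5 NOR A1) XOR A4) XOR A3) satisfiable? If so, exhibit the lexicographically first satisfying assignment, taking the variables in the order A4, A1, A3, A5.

A4=0, A1=0, A3=0, A5=0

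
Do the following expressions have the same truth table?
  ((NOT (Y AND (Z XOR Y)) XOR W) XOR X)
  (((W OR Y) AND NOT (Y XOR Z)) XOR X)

No. Counterexample: with W=0, X=0, Z=0, Y=0, Expression 1 = 1 but Expression 2 = 0.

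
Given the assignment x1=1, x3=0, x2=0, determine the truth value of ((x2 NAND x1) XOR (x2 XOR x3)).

Substituting: ((0 NAND 1) XOR (0 XOR 0))
= 1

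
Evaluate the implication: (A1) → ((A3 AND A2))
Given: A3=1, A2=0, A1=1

Antecedent (A1) = 1; consequent ((A3 AND A2)) = 0.
1 → 0 = 0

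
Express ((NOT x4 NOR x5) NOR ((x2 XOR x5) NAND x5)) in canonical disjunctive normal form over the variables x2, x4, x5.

(NOT x2 AND NOT x4 AND x5) OR (NOT x2 AND x4 AND x5)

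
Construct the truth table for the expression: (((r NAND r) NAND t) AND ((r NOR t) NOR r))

r | t | Output
--------------
0 | 0 | 0
0 | 1 | 0
1 | 0 | 0
1 | 1 | 0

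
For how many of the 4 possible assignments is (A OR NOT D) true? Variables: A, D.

Satisfying assignments: (0,0), (1,0), (1,1)
Count: 3 out of 4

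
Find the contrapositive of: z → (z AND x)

Contrapositive: NOT (z AND x) → NOT z
Note: A statement and its contrapositive are logically equivalent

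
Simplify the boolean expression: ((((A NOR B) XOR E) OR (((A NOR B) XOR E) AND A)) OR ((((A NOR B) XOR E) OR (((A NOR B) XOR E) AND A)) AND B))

By absorption (E OR (E AND v) = E) then absorption (E OR (E AND v) = E):
= ((A NOR B) XOR E)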